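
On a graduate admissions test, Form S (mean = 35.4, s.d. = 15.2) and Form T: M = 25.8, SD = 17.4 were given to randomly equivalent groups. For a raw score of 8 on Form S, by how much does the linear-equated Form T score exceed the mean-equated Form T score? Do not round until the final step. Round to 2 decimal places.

-3.97

Mean-equated: 8 + (25.8 − 35.4) = -1.60
Linear-equated: (17.4/15.2)(8 − 35.4) + 25.8 = -5.566
Difference = -5.566 − -1.60 = -3.97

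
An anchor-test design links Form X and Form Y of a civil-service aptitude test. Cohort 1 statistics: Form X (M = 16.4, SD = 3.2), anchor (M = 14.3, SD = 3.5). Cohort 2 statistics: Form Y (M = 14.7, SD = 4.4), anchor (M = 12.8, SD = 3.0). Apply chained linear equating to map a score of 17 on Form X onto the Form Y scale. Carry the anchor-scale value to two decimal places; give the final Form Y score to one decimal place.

17.9

Form X → anchor (Cohort 1): v = (3.5/3.2)(17 − 16.4) + 14.3 = 14.96
anchor → Form Y (Cohort 2): y = (4.4/3.0)(14.96 − 12.8) + 14.7 = 17.9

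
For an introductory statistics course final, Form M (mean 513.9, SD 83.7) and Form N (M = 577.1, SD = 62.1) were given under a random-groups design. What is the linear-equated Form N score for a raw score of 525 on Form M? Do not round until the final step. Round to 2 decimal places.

Linear equating: y = (SD_Y/SD_X)(x − M_X) + M_Y
y = (62.1/83.7)(525 − 513.9) + 577.1
y = 0.741935 × 11.1 + 577.1 = 8.2355 + 577.1 = 585.34

585.34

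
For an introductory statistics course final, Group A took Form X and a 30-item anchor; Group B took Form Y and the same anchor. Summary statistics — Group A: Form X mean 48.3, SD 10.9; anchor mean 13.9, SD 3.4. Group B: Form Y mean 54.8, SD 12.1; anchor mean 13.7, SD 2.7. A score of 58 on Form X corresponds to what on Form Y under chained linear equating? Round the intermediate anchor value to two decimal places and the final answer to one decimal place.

69.3

Form X → anchor (Group A): v = (3.4/10.9)(58 − 48.3) + 13.9 = 16.93
anchor → Form Y (Group B): y = (12.1/2.7)(16.93 − 13.7) + 54.8 = 69.3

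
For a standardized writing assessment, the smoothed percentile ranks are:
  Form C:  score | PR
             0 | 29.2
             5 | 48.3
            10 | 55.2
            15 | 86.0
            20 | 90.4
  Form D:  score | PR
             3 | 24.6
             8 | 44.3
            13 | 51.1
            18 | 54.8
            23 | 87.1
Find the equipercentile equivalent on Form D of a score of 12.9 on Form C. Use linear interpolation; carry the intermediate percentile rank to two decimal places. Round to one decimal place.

20.8

PR of 12.9 on Form C: 55.2 + (12.9 − 10)/(15 − 10) × (86.0 − 55.2) = 73.06
On Form D, PR 73.06 falls between score 18 (PR 54.8) and 23 (PR 87.1).
Interpolate: 18 + (73.06 − 54.8)/(87.1 − 54.8) × (23 − 18) = 20.8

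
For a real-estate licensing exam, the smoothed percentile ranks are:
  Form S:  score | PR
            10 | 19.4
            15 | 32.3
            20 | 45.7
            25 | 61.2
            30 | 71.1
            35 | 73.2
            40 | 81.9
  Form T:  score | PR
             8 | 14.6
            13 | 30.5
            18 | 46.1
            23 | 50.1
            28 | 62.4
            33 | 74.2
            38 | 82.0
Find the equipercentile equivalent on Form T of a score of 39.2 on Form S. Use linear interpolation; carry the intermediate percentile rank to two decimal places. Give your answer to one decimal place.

PR of 39.2 on Form S: 73.2 + (39.2 − 35)/(40 − 35) × (81.9 − 73.2) = 80.51
On Form T, PR 80.51 falls between score 33 (PR 74.2) and 38 (PR 82.0).
Interpolate: 33 + (80.51 − 74.2)/(82.0 − 74.2) × (38 − 33) = 37.0

37.0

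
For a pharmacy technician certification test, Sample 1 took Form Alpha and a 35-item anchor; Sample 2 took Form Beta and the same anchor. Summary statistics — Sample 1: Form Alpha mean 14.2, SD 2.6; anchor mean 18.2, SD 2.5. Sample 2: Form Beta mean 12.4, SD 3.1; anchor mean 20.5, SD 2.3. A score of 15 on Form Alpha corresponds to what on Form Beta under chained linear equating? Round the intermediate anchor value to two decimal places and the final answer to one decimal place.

10.3

Form Alpha → anchor (Sample 1): v = (2.5/2.6)(15 − 14.2) + 18.2 = 18.97
anchor → Form Beta (Sample 2): y = (3.1/2.3)(18.97 − 20.5) + 12.4 = 10.3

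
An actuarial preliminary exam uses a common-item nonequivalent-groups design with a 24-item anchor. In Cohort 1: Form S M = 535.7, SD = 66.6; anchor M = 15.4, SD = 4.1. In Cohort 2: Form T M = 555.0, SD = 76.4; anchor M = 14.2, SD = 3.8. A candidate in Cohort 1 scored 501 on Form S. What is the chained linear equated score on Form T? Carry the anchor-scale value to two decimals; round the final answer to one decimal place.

536.1

Form S → anchor (Cohort 1): v = (4.1/66.6)(501 − 535.7) + 15.4 = 13.26
anchor → Form T (Cohort 2): y = (76.4/3.8)(13.26 − 14.2) + 555.0 = 536.1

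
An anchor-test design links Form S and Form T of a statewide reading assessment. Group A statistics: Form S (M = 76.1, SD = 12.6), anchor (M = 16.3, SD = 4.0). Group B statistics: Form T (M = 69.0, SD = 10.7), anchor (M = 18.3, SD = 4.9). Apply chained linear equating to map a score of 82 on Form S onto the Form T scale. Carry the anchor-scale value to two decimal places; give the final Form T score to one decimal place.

68.7

Form S → anchor (Group A): v = (4.0/12.6)(82 − 76.1) + 16.3 = 18.17
anchor → Form T (Group B): y = (10.7/4.9)(18.17 − 18.3) + 69.0 = 68.7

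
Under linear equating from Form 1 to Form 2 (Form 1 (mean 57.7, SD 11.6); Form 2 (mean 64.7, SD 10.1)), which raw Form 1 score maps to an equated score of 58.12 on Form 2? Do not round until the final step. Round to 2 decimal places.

50.14

Invert y = (SD_Y/SD_X)(x − M_X) + M_Y:
x = (SD_X/SD_Y)(y − M_Y) + M_X = (11.6/10.1)(58.12 − 64.7) + 57.7
x = 1.148515 × -6.580 + 57.7 = 50.14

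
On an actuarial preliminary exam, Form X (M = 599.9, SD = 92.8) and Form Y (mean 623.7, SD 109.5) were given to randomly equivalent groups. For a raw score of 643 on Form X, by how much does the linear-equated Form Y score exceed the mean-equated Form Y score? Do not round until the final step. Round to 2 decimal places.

7.76

Mean-equated: 643 + (623.7 − 599.9) = 666.80
Linear-equated: (109.5/92.8)(643 − 599.9) + 623.7 = 674.556
Difference = 674.556 − 666.80 = 7.76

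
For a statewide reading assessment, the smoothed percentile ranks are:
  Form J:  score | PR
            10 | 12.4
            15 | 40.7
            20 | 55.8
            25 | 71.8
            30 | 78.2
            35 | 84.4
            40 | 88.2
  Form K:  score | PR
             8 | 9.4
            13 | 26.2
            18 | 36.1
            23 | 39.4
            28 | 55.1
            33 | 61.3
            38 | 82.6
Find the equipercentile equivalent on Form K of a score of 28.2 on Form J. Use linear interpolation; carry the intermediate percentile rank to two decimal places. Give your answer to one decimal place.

PR of 28.2 on Form J: 71.8 + (28.2 − 25)/(30 − 25) × (78.2 − 71.8) = 75.90
On Form K, PR 75.90 falls between score 33 (PR 61.3) and 38 (PR 82.6).
Interpolate: 33 + (75.90 − 61.3)/(82.6 − 61.3) × (38 − 33) = 36.4

36.4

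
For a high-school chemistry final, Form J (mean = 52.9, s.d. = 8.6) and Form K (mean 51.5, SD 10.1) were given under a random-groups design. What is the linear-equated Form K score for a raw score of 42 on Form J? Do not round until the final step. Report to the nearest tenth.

Linear equating: y = (SD_Y/SD_X)(x − M_X) + M_Y
y = (10.1/8.6)(42 − 52.9) + 51.5
y = 1.174419 × -10.9 + 51.5 = -12.8012 + 51.5 = 38.7

38.7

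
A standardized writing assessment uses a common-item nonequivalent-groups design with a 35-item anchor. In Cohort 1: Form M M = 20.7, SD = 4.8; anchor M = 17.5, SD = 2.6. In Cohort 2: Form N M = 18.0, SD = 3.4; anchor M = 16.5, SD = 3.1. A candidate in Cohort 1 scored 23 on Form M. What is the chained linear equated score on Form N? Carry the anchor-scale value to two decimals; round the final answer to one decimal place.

20.5

Form M → anchor (Cohort 1): v = (2.6/4.8)(23 − 20.7) + 17.5 = 18.75
anchor → Form N (Cohort 2): y = (3.4/3.1)(18.75 − 16.5) + 18.0 = 20.5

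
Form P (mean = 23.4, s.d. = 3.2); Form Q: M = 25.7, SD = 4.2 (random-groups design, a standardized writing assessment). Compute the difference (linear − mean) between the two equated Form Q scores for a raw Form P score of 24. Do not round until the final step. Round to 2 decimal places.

0.19

Mean-equated: 24 + (25.7 − 23.4) = 26.30
Linear-equated: (4.2/3.2)(24 − 23.4) + 25.7 = 26.488
Difference = 26.488 − 26.30 = 0.19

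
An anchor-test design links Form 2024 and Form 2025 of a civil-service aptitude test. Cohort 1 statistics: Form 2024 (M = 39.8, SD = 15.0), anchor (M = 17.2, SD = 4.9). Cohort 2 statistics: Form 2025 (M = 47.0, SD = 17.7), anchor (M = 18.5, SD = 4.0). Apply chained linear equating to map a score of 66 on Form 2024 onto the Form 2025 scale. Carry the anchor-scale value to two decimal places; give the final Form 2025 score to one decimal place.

79.1

Form 2024 → anchor (Cohort 1): v = (4.9/15.0)(66 − 39.8) + 17.2 = 25.76
anchor → Form 2025 (Cohort 2): y = (17.7/4.0)(25.76 − 18.5) + 47.0 = 79.1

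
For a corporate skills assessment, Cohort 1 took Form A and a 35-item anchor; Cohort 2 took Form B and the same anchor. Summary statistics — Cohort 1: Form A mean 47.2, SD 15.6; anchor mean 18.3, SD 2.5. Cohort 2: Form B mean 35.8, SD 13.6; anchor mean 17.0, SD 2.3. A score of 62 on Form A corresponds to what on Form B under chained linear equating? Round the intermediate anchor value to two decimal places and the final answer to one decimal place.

Form A → anchor (Cohort 1): v = (2.5/15.6)(62 − 47.2) + 18.3 = 20.67
anchor → Form B (Cohort 2): y = (13.6/2.3)(20.67 − 17.0) + 35.8 = 57.5

57.5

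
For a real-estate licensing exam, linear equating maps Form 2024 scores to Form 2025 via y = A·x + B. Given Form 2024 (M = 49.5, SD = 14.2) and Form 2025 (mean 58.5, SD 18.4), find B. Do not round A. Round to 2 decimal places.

A = SD_Y / SD_X = 18.4 / 14.2 = 1.295775
B = M_Y − A·M_X = 58.5 − 1.295775 × 49.5 = -5.64

-5.64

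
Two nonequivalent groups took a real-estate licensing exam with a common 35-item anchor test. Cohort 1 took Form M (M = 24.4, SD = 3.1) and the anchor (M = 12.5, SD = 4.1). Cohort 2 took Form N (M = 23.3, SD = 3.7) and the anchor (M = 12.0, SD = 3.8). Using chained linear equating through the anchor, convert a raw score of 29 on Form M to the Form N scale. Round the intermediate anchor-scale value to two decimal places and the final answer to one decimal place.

29.7

Form M → anchor (Cohort 1): v = (4.1/3.1)(29 − 24.4) + 12.5 = 18.58
anchor → Form N (Cohort 2): y = (3.7/3.8)(18.58 − 12.0) + 23.3 = 29.7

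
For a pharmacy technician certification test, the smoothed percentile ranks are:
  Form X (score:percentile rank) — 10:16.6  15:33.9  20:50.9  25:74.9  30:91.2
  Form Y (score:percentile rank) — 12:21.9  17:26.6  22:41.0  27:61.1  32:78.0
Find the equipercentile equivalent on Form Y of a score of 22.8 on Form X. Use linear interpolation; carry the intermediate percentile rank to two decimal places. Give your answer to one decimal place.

28.0

PR of 22.8 on Form X: 50.9 + (22.8 − 20)/(25 − 20) × (74.9 − 50.9) = 64.34
On Form Y, PR 64.34 falls between score 27 (PR 61.1) and 32 (PR 78.0).
Interpolate: 27 + (64.34 − 61.1)/(78.0 − 61.1) × (32 − 27) = 28.0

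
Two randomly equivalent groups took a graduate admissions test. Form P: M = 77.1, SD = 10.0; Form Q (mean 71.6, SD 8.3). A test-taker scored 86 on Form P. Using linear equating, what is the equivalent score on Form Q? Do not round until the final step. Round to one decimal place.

Linear equating: y = (SD_Y/SD_X)(x − M_X) + M_Y
y = (8.3/10.0)(86 − 77.1) + 71.6
y = 0.830000 × 8.9 + 71.6 = 7.3870 + 71.6 = 79.0

79.0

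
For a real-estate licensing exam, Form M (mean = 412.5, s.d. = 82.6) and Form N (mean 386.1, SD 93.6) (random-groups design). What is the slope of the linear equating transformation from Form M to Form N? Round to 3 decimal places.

A = SD_Y / SD_X = 93.6 / 82.6 = 1.133

1.133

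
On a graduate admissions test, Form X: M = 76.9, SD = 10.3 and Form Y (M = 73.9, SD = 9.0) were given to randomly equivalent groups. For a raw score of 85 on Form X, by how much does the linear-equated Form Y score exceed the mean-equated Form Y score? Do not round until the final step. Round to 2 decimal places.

Mean-equated: 85 + (73.9 − 76.9) = 82.00
Linear-equated: (9.0/10.3)(85 − 76.9) + 73.9 = 80.978
Difference = 80.978 − 82.00 = -1.02

-1.02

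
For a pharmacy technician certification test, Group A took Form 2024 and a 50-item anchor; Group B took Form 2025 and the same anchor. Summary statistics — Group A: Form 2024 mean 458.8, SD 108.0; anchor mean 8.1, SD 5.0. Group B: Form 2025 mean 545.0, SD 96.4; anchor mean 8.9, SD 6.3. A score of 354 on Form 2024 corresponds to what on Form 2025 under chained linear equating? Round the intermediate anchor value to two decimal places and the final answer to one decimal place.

Form 2024 → anchor (Group A): v = (5.0/108.0)(354 − 458.8) + 8.1 = 3.25
anchor → Form 2025 (Group B): y = (96.4/6.3)(3.25 − 8.9) + 545.0 = 458.5

458.5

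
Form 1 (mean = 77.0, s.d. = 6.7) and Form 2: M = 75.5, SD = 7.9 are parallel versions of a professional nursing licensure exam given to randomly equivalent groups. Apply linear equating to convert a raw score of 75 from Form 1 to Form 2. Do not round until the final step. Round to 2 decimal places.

Linear equating: y = (SD_Y/SD_X)(x − M_X) + M_Y
y = (7.9/6.7)(75 − 77.0) + 75.5
y = 1.179104 × -2.0 + 75.5 = -2.3582 + 75.5 = 73.14

73.14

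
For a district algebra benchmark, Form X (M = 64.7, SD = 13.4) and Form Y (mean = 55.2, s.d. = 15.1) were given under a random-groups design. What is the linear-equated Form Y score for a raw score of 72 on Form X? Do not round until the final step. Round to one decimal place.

63.4

Linear equating: y = (SD_Y/SD_X)(x − M_X) + M_Y
y = (15.1/13.4)(72 − 64.7) + 55.2
y = 1.126866 × 7.3 + 55.2 = 8.2261 + 55.2 = 63.4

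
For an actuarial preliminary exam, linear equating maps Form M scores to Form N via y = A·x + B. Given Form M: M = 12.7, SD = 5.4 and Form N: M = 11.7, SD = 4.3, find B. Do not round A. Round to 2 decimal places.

1.59

A = SD_Y / SD_X = 4.3 / 5.4 = 0.796296
B = M_Y − A·M_X = 11.7 − 0.796296 × 12.7 = 1.59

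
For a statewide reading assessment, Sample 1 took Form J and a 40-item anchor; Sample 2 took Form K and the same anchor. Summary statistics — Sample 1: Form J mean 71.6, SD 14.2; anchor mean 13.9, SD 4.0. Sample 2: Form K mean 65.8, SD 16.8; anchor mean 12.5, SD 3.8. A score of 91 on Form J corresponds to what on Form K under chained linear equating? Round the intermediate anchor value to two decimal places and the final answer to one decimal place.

Form J → anchor (Sample 1): v = (4.0/14.2)(91 − 71.6) + 13.9 = 19.36
anchor → Form K (Sample 2): y = (16.8/3.8)(19.36 − 12.5) + 65.8 = 96.1

96.1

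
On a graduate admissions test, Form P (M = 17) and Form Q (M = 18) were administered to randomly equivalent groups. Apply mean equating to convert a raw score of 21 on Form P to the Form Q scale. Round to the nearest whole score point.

Mean equating: y = x + (M_Y − M_X) = 21 + (18 − 17) = 22

22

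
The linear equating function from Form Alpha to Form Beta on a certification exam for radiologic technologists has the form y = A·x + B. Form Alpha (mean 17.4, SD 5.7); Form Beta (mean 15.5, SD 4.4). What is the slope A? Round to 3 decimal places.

0.772

A = SD_Y / SD_X = 4.4 / 5.7 = 0.772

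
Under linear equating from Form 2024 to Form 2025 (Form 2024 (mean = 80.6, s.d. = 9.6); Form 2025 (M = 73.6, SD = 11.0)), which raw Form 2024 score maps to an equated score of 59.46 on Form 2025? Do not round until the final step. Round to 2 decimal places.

Invert y = (SD_Y/SD_X)(x − M_X) + M_Y:
x = (SD_X/SD_Y)(y − M_Y) + M_X = (9.6/11.0)(59.46 − 73.6) + 80.6
x = 0.872727 × -14.140 + 80.6 = 68.26

68.26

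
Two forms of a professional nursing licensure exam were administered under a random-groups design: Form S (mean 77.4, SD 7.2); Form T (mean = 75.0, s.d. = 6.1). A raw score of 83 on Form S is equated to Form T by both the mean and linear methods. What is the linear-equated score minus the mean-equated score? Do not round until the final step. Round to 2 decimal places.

Mean-equated: 83 + (75.0 − 77.4) = 80.60
Linear-equated: (6.1/7.2)(83 − 77.4) + 75.0 = 79.744
Difference = 79.744 − 80.60 = -0.86

-0.86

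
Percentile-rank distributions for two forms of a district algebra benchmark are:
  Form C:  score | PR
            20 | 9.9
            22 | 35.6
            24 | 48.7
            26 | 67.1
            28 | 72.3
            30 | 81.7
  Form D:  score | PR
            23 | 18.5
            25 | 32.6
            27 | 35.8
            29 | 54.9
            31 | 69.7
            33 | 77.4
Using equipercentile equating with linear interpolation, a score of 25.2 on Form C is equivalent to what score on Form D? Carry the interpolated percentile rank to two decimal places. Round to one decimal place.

29.7

PR of 25.2 on Form C: 48.7 + (25.2 − 24)/(26 − 24) × (67.1 − 48.7) = 59.74
On Form D, PR 59.74 falls between score 29 (PR 54.9) and 31 (PR 69.7).
Interpolate: 29 + (59.74 − 54.9)/(69.7 − 54.9) × (31 − 29) = 29.7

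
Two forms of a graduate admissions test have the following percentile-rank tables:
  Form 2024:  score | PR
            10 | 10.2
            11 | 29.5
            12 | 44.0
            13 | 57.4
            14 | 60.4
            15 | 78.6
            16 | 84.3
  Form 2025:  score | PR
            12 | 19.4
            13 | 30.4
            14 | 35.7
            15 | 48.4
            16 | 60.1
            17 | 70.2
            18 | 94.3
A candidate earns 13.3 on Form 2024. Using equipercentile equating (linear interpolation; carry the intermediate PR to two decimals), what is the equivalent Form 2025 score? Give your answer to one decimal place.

PR of 13.3 on Form 2024: 57.4 + (13.3 − 13)/(14 − 13) × (60.4 − 57.4) = 58.30
On Form 2025, PR 58.30 falls between score 15 (PR 48.4) and 16 (PR 60.1).
Interpolate: 15 + (58.30 − 48.4)/(60.1 − 48.4) × (16 − 15) = 15.8

15.8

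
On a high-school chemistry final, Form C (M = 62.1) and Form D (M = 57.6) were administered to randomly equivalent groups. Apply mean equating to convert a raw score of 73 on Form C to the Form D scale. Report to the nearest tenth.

Mean equating: y = x + (M_Y − M_X) = 73 + (57.6 − 62.1) = 68.5

68.5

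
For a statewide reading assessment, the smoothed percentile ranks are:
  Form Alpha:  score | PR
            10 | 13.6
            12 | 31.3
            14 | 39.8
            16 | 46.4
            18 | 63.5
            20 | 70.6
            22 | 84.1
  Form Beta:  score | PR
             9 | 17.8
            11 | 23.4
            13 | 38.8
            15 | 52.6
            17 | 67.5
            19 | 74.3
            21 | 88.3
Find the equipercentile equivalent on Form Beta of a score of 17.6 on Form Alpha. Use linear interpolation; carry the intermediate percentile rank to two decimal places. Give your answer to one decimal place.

16.0

PR of 17.6 on Form Alpha: 46.4 + (17.6 − 16)/(18 − 16) × (63.5 − 46.4) = 60.08
On Form Beta, PR 60.08 falls between score 15 (PR 52.6) and 17 (PR 67.5).
Interpolate: 15 + (60.08 − 52.6)/(67.5 − 52.6) × (17 − 15) = 16.0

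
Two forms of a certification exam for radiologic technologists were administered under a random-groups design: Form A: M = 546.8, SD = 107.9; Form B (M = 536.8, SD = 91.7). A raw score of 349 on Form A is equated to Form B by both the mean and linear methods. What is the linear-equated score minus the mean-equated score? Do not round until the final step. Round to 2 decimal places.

29.70

Mean-equated: 349 + (536.8 − 546.8) = 339.00
Linear-equated: (91.7/107.9)(349 − 546.8) + 536.8 = 368.697
Difference = 368.697 − 339.00 = 29.70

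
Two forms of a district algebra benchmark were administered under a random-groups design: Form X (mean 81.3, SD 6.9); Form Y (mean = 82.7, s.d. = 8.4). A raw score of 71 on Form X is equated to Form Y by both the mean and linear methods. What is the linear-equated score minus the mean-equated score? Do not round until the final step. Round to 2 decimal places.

-2.24

Mean-equated: 71 + (82.7 − 81.3) = 72.40
Linear-equated: (8.4/6.9)(71 − 81.3) + 82.7 = 70.161
Difference = 70.161 − 72.40 = -2.24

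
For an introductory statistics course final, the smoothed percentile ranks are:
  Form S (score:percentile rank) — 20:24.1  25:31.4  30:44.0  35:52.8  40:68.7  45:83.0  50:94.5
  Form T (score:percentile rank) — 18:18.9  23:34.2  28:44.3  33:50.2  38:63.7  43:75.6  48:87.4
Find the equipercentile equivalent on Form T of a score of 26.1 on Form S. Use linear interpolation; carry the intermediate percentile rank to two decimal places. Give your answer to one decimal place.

23.0

PR of 26.1 on Form S: 31.4 + (26.1 − 25)/(30 − 25) × (44.0 − 31.4) = 34.17
On Form T, PR 34.17 falls between score 18 (PR 18.9) and 23 (PR 34.2).
Interpolate: 18 + (34.17 − 18.9)/(34.2 − 18.9) × (23 − 18) = 23.0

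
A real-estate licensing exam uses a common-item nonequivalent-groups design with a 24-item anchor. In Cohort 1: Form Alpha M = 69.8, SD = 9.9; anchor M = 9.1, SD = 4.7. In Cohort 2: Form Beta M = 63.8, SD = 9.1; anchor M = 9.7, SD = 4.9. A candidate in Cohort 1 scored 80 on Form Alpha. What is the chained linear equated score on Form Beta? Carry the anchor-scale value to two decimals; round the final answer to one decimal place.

Form Alpha → anchor (Cohort 1): v = (4.7/9.9)(80 − 69.8) + 9.1 = 13.94
anchor → Form Beta (Cohort 2): y = (9.1/4.9)(13.94 − 9.7) + 63.8 = 71.7

71.7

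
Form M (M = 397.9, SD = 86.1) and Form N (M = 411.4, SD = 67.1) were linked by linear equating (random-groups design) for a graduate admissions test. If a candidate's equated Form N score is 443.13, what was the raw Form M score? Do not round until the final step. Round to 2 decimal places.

438.61

Invert y = (SD_Y/SD_X)(x − M_X) + M_Y:
x = (SD_X/SD_Y)(y − M_Y) + M_X = (86.1/67.1)(443.13 − 411.4) + 397.9
x = 1.283159 × 31.730 + 397.9 = 438.61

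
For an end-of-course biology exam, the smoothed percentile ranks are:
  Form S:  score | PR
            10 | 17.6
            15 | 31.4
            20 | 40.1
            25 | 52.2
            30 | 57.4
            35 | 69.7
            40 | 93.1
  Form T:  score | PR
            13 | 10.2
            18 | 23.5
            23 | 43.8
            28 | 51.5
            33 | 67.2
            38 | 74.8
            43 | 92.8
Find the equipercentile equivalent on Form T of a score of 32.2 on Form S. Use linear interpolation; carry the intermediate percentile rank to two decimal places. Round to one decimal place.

31.6

PR of 32.2 on Form S: 57.4 + (32.2 − 30)/(35 − 30) × (69.7 − 57.4) = 62.81
On Form T, PR 62.81 falls between score 28 (PR 51.5) and 33 (PR 67.2).
Interpolate: 28 + (62.81 − 51.5)/(67.2 − 51.5) × (33 − 28) = 31.6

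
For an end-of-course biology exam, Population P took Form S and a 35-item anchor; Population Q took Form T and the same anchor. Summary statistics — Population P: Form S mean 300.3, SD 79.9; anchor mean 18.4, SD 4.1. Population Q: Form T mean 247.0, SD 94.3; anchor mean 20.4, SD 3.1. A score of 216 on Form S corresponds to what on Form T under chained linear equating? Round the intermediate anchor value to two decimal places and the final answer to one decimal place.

Form S → anchor (Population P): v = (4.1/79.9)(216 − 300.3) + 18.4 = 14.07
anchor → Form T (Population Q): y = (94.3/3.1)(14.07 − 20.4) + 247.0 = 54.4

54.4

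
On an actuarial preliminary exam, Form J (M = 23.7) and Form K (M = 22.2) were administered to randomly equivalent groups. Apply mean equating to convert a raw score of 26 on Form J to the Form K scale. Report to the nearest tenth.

24.5

Mean equating: y = x + (M_Y − M_X) = 26 + (22.2 − 23.7) = 24.5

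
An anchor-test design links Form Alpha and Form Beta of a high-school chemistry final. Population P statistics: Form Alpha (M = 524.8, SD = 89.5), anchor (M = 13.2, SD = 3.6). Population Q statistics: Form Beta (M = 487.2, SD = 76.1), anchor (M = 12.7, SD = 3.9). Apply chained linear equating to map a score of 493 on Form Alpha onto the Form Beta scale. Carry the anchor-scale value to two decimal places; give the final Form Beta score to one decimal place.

Form Alpha → anchor (Population P): v = (3.6/89.5)(493 − 524.8) + 13.2 = 11.92
anchor → Form Beta (Population Q): y = (76.1/3.9)(11.92 − 12.7) + 487.2 = 472.0

472.0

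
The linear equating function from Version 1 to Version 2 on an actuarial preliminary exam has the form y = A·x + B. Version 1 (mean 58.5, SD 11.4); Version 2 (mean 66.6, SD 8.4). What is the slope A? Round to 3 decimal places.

A = SD_Y / SD_X = 8.4 / 11.4 = 0.737

0.737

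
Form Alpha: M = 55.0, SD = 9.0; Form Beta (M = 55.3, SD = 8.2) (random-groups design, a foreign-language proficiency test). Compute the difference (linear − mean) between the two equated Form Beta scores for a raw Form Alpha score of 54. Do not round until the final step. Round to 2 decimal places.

0.09

Mean-equated: 54 + (55.3 − 55.0) = 54.30
Linear-equated: (8.2/9.0)(54 − 55.0) + 55.3 = 54.389
Difference = 54.389 − 54.30 = 0.09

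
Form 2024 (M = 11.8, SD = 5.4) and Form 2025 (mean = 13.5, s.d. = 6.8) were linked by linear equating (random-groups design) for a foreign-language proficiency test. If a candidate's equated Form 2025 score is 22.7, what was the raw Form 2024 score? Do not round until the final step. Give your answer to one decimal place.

Invert y = (SD_Y/SD_X)(x − M_X) + M_Y:
x = (SD_X/SD_Y)(y − M_Y) + M_X = (5.4/6.8)(22.7 − 13.5) + 11.8
x = 0.794118 × 9.200 + 11.8 = 19.1

19.1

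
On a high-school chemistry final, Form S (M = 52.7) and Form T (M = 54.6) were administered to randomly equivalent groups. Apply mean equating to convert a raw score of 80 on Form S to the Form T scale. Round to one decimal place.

81.9

Mean equating: y = x + (M_Y − M_X) = 80 + (54.6 − 52.7) = 81.9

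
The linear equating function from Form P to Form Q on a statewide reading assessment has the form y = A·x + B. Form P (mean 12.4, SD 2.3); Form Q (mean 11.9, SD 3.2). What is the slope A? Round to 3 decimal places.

A = SD_Y / SD_X = 3.2 / 2.3 = 1.391

1.391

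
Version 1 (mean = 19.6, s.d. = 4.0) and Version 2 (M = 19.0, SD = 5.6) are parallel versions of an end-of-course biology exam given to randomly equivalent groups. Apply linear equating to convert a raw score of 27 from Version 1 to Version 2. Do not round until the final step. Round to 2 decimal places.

29.36

Linear equating: y = (SD_Y/SD_X)(x − M_X) + M_Y
y = (5.6/4.0)(27 − 19.6) + 19.0
y = 1.400000 × 7.4 + 19.0 = 10.3600 + 19.0 = 29.36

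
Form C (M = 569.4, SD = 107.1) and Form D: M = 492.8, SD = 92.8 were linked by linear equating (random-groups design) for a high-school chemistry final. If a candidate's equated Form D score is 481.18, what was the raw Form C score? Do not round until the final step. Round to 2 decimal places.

Invert y = (SD_Y/SD_X)(x − M_X) + M_Y:
x = (SD_X/SD_Y)(y − M_Y) + M_X = (107.1/92.8)(481.18 − 492.8) + 569.4
x = 1.154095 × -11.620 + 569.4 = 555.99

555.99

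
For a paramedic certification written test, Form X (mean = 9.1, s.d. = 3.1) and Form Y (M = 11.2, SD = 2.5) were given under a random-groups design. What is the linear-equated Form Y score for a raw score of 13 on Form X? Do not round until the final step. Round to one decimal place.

Linear equating: y = (SD_Y/SD_X)(x − M_X) + M_Y
y = (2.5/3.1)(13 − 9.1) + 11.2
y = 0.806452 × 3.9 + 11.2 = 3.1452 + 11.2 = 14.3

14.3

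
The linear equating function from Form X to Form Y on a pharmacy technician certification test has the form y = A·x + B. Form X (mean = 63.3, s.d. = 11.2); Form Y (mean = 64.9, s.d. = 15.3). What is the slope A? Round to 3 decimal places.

1.366

A = SD_Y / SD_X = 15.3 / 11.2 = 1.366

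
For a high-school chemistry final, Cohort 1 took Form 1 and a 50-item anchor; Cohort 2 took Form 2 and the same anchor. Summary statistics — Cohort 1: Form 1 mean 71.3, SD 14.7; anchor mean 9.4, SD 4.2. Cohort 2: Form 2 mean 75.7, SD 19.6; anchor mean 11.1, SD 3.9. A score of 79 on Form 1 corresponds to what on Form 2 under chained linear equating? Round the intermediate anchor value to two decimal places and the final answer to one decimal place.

Form 1 → anchor (Cohort 1): v = (4.2/14.7)(79 − 71.3) + 9.4 = 11.60
anchor → Form 2 (Cohort 2): y = (19.6/3.9)(11.60 − 11.1) + 75.7 = 78.2

78.2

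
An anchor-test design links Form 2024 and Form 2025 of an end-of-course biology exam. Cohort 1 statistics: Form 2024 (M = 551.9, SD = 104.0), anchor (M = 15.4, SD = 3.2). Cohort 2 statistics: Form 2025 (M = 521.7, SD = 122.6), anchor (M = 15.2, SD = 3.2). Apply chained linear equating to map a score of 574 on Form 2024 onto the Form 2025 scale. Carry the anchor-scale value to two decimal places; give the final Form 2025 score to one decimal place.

Form 2024 → anchor (Cohort 1): v = (3.2/104.0)(574 − 551.9) + 15.4 = 16.08
anchor → Form 2025 (Cohort 2): y = (122.6/3.2)(16.08 − 15.2) + 521.7 = 555.4

555.4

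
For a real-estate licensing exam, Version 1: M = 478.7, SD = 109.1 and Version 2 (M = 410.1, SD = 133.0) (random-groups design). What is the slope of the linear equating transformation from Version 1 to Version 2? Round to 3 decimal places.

A = SD_Y / SD_X = 133.0 / 109.1 = 1.219

1.219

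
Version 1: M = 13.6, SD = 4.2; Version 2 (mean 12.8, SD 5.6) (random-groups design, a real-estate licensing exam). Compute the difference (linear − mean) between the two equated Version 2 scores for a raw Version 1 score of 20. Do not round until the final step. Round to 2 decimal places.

2.13

Mean-equated: 20 + (12.8 − 13.6) = 19.20
Linear-equated: (5.6/4.2)(20 − 13.6) + 12.8 = 21.333
Difference = 21.333 − 19.20 = 2.13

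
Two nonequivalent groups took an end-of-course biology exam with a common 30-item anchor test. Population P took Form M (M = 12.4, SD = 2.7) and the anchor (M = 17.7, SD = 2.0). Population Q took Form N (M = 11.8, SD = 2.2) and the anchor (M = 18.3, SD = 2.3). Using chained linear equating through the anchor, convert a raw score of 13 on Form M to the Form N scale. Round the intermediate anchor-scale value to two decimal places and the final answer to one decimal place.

Form M → anchor (Population P): v = (2.0/2.7)(13 − 12.4) + 17.7 = 18.14
anchor → Form N (Population Q): y = (2.2/2.3)(18.14 − 18.3) + 11.8 = 11.6

11.6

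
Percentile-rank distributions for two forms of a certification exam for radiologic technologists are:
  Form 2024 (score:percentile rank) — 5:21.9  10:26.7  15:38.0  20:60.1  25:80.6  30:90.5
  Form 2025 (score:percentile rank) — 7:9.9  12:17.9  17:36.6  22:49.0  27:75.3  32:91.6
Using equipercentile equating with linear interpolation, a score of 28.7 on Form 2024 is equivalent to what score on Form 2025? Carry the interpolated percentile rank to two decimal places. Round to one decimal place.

PR of 28.7 on Form 2024: 80.6 + (28.7 − 25)/(30 − 25) × (90.5 − 80.6) = 87.93
On Form 2025, PR 87.93 falls between score 27 (PR 75.3) and 32 (PR 91.6).
Interpolate: 27 + (87.93 − 75.3)/(91.6 − 75.3) × (32 − 27) = 30.9

30.9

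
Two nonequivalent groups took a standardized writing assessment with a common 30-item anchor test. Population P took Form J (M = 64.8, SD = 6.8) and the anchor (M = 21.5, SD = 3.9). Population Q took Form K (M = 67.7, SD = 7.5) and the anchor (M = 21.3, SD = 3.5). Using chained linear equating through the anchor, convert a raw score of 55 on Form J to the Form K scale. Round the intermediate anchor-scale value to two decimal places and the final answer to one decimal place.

56.1

Form J → anchor (Population P): v = (3.9/6.8)(55 − 64.8) + 21.5 = 15.88
anchor → Form K (Population Q): y = (7.5/3.5)(15.88 − 21.3) + 67.7 = 56.1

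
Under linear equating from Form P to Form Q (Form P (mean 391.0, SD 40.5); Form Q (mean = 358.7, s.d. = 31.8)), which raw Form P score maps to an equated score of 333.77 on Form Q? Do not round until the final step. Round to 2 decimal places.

359.25

Invert y = (SD_Y/SD_X)(x − M_X) + M_Y:
x = (SD_X/SD_Y)(y − M_Y) + M_X = (40.5/31.8)(333.77 − 358.7) + 391.0
x = 1.273585 × -24.930 + 391.0 = 359.25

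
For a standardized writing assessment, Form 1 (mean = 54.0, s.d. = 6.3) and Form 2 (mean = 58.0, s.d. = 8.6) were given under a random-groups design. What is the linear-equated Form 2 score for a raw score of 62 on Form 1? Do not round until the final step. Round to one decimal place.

68.9

Linear equating: y = (SD_Y/SD_X)(x − M_X) + M_Y
y = (8.6/6.3)(62 − 54.0) + 58.0
y = 1.365079 × 8.0 + 58.0 = 10.9206 + 58.0 = 68.9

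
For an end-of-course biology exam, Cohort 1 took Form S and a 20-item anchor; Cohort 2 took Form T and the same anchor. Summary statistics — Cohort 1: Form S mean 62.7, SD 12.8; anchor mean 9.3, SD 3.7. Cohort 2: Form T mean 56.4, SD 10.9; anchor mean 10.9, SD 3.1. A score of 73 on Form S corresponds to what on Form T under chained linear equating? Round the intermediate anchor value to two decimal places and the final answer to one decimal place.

Form S → anchor (Cohort 1): v = (3.7/12.8)(73 − 62.7) + 9.3 = 12.28
anchor → Form T (Cohort 2): y = (10.9/3.1)(12.28 − 10.9) + 56.4 = 61.3

61.3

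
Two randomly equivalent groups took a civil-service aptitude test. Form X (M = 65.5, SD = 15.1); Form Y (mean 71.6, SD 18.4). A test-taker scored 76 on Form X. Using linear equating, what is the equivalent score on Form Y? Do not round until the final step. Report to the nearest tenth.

Linear equating: y = (SD_Y/SD_X)(x − M_X) + M_Y
y = (18.4/15.1)(76 − 65.5) + 71.6
y = 1.218543 × 10.5 + 71.6 = 12.7947 + 71.6 = 84.4

84.4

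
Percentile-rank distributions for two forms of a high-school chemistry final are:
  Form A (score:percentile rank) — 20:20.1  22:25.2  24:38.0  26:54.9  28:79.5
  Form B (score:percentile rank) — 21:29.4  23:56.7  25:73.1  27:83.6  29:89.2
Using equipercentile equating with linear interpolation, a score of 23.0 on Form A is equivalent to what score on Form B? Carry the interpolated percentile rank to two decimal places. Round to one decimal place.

21.2

PR of 23.0 on Form A: 25.2 + (23.0 − 22)/(24 − 22) × (38.0 − 25.2) = 31.60
On Form B, PR 31.60 falls between score 21 (PR 29.4) and 23 (PR 56.7).
Interpolate: 21 + (31.60 − 29.4)/(56.7 − 29.4) × (23 − 21) = 21.2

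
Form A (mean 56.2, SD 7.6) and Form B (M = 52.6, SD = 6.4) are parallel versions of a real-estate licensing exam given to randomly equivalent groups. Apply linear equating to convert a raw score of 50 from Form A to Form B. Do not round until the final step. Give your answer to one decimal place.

Linear equating: y = (SD_Y/SD_X)(x − M_X) + M_Y
y = (6.4/7.6)(50 − 56.2) + 52.6
y = 0.842105 × -6.2 + 52.6 = -5.2211 + 52.6 = 47.4

47.4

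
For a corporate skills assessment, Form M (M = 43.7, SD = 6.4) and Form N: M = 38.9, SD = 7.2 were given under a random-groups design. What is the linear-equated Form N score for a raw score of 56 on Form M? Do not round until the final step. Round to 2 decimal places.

Linear equating: y = (SD_Y/SD_X)(x − M_X) + M_Y
y = (7.2/6.4)(56 − 43.7) + 38.9
y = 1.125000 × 12.3 + 38.9 = 13.8375 + 38.9 = 52.74

52.74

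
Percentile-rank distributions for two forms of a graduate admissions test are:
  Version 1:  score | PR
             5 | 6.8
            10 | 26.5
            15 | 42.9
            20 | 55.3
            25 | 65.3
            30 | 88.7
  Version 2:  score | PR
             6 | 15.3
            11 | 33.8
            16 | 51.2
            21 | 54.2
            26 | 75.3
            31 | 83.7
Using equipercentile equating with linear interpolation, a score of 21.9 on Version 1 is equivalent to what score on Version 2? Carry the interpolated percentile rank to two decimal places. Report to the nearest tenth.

PR of 21.9 on Version 1: 55.3 + (21.9 − 20)/(25 − 20) × (65.3 − 55.3) = 59.10
On Version 2, PR 59.10 falls between score 21 (PR 54.2) and 26 (PR 75.3).
Interpolate: 21 + (59.10 − 54.2)/(75.3 − 54.2) × (26 − 21) = 22.2

22.2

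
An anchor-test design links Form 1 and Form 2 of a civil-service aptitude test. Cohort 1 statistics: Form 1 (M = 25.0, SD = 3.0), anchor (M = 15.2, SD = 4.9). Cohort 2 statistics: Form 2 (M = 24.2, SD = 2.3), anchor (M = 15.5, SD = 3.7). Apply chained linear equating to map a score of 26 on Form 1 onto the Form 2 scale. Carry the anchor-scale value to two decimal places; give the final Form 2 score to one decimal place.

25.0

Form 1 → anchor (Cohort 1): v = (4.9/3.0)(26 − 25.0) + 15.2 = 16.83
anchor → Form 2 (Cohort 2): y = (2.3/3.7)(16.83 − 15.5) + 24.2 = 25.0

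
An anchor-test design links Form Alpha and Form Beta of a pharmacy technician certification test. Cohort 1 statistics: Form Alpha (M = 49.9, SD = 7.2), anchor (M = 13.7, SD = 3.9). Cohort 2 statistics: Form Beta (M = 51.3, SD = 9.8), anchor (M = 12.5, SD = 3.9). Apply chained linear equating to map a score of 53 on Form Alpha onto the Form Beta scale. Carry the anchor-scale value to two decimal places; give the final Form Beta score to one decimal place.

Form Alpha → anchor (Cohort 1): v = (3.9/7.2)(53 − 49.9) + 13.7 = 15.38
anchor → Form Beta (Cohort 2): y = (9.8/3.9)(15.38 − 12.5) + 51.3 = 58.5

58.5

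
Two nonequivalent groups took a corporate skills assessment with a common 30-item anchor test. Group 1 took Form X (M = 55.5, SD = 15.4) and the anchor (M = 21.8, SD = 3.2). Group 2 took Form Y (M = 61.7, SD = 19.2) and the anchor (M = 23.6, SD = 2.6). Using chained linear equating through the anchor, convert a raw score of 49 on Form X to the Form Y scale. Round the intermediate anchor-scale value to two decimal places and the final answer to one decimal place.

38.4

Form X → anchor (Group 1): v = (3.2/15.4)(49 − 55.5) + 21.8 = 20.45
anchor → Form Y (Group 2): y = (19.2/2.6)(20.45 − 23.6) + 61.7 = 38.4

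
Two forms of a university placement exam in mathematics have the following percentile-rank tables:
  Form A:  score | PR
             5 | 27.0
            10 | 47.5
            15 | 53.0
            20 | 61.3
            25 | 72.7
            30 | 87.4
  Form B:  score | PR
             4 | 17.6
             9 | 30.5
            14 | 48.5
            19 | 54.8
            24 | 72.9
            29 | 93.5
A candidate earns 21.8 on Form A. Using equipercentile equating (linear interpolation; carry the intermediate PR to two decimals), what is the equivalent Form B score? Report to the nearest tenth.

21.9

PR of 21.8 on Form A: 61.3 + (21.8 − 20)/(25 − 20) × (72.7 − 61.3) = 65.40
On Form B, PR 65.40 falls between score 19 (PR 54.8) and 24 (PR 72.9).
Interpolate: 19 + (65.40 − 54.8)/(72.9 − 54.8) × (24 − 19) = 21.9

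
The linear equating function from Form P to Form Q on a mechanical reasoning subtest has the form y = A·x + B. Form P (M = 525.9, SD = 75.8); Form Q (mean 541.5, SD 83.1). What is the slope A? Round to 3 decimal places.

1.096

A = SD_Y / SD_X = 83.1 / 75.8 = 1.096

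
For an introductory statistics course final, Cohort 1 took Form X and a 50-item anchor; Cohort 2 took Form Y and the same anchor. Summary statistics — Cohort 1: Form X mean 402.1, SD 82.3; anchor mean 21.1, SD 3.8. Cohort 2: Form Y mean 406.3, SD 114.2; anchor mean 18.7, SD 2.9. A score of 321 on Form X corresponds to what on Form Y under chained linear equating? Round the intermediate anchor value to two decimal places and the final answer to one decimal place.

353.5

Form X → anchor (Cohort 1): v = (3.8/82.3)(321 − 402.1) + 21.1 = 17.36
anchor → Form Y (Cohort 2): y = (114.2/2.9)(17.36 − 18.7) + 406.3 = 353.5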